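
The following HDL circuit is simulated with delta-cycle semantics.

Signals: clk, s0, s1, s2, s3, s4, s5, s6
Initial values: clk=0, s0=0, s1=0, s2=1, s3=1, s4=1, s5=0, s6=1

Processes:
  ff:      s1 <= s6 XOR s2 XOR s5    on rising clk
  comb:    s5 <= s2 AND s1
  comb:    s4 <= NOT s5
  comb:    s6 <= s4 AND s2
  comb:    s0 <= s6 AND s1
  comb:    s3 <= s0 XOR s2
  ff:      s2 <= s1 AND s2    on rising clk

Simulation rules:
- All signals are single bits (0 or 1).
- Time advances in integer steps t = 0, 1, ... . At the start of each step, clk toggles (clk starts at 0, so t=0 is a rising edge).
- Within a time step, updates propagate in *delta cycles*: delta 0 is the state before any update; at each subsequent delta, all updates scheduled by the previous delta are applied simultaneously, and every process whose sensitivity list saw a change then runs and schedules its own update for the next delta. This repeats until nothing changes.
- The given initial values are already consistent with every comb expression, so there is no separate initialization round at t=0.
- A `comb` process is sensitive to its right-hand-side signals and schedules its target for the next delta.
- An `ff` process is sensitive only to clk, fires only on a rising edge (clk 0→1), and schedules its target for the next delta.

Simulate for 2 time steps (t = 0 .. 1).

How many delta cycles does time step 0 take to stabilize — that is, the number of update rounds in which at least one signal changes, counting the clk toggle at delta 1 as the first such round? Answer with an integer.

t0.Δ0 s0=0 clk=0 s4=1 s5=0 s6=1 s3=1 s1=0 s2=1
t0.Δ1 s0=0 clk=1 s4=1 s5=0 s6=1 s3=1 s1=0 s2=1
t0.Δ2 s0=0 clk=1 s4=1 s5=0 s6=1 s3=1 s1=0 s2=0
t0.Δ3 s0=0 clk=1 s4=1 s5=0 s6=0 s3=0 s1=0 s2=0
t1.Δ0 s0=0 clk=1 s4=1 s5=0 s6=0 s3=0 s1=0 s2=0
t1.Δ1 s0=0 clk=0 s4=1 s5=0 s6=0 s3=0 s1=0 s2=0

3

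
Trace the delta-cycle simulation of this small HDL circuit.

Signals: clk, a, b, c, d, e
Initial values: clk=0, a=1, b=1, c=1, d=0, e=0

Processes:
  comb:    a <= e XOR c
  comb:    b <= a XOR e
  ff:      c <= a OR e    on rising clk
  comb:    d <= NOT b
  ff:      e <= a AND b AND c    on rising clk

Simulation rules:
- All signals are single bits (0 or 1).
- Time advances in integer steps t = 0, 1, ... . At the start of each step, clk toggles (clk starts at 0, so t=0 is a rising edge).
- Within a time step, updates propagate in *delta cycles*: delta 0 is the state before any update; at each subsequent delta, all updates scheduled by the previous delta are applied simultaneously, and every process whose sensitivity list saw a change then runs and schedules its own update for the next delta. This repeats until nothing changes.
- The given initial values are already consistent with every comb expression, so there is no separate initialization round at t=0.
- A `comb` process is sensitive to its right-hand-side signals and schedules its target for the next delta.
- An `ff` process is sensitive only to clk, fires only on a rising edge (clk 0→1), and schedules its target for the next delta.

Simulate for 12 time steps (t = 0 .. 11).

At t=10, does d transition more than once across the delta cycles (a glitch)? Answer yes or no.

[bits: a,c,clk,e,b,d]
t=0: Δ0=110010 Δ1=111010 Δ2=111110 Δ3=011100 Δ4=011111 Δ5=011110 | 5Δ
t=1: Δ0=011110 Δ1=010110 | 1Δ
t=2: Δ0=010110 Δ1=011110 Δ2=011010 Δ3=111000 Δ4=111011 Δ5=111010 | 5Δ
t=3: Δ0=111010 Δ1=110010 | 1Δ
t=4: Δ0=110010 Δ1=111010 Δ2=111110 Δ3=011100 Δ4=011111 Δ5=011110 | 5Δ
t=5: Δ0=011110 Δ1=010110 | 1Δ
t=6: Δ0=010110 Δ1=011110 Δ2=011010 Δ3=111000 Δ4=111011 Δ5=111010 | 5Δ
t=7: Δ0=111010 Δ1=110010 | 1Δ
t=8: Δ0=110010 Δ1=111010 Δ2=111110 Δ3=011100 Δ4=011111 Δ5=011110 | 5Δ
t=9: Δ0=011110 Δ1=010110 | 1Δ
t=10: Δ0=010110 Δ1=011110 Δ2=011010 Δ3=111000 Δ4=111011 Δ5=111010 | 5Δ
t=11: Δ0=111010 Δ1=110010 | 1Δ

yes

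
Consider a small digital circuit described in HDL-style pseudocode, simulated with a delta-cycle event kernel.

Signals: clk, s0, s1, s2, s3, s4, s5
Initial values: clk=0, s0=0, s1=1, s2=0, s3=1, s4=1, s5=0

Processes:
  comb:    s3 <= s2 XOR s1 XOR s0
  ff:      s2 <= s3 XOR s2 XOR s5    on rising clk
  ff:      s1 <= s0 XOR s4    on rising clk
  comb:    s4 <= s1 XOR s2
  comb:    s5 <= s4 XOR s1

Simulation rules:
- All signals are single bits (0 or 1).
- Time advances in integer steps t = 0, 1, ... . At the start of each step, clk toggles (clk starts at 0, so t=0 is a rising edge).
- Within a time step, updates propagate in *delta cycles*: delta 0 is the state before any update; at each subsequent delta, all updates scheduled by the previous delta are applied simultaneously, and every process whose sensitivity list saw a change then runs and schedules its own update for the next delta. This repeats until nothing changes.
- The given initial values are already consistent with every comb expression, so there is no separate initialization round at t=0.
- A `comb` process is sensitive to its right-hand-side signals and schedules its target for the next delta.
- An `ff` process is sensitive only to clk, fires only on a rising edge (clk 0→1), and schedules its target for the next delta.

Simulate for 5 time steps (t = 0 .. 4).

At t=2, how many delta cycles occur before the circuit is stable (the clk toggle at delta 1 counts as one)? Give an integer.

t0.Δ0 s5=0 s4=1 s1=1 s2=0 s3=1 s0=0 clk=0
t0.Δ1 s5=0 s4=1 s1=1 s2=0 s3=1 s0=0 clk=1
t0.Δ2 s5=0 s4=1 s1=1 s2=1 s3=1 s0=0 clk=1
t0.Δ3 s5=0 s4=0 s1=1 s2=1 s3=0 s0=0 clk=1
t0.Δ4 s5=1 s4=0 s1=1 s2=1 s3=0 s0=0 clk=1
t1.Δ0 s5=1 s4=0 s1=1 s2=1 s3=0 s0=0 clk=1
t1.Δ1 s5=1 s4=0 s1=1 s2=1 s3=0 s0=0 clk=0
t2.Δ0 s5=1 s4=0 s1=1 s2=1 s3=0 s0=0 clk=0
t2.Δ1 s5=1 s4=0 s1=1 s2=1 s3=0 s0=0 clk=1
t2.Δ2 s5=1 s4=0 s1=0 s2=0 s3=0 s0=0 clk=1
t2.Δ3 s5=0 s4=0 s1=0 s2=0 s3=0 s0=0 clk=1
t3.Δ0 s5=0 s4=0 s1=0 s2=0 s3=0 s0=0 clk=1
t3.Δ1 s5=0 s4=0 s1=0 s2=0 s3=0 s0=0 clk=0
t4.Δ0 s5=0 s4=0 s1=0 s2=0 s3=0 s0=0 clk=0
t4.Δ1 s5=0 s4=0 s1=0 s2=0 s3=0 s0=0 clk=1

3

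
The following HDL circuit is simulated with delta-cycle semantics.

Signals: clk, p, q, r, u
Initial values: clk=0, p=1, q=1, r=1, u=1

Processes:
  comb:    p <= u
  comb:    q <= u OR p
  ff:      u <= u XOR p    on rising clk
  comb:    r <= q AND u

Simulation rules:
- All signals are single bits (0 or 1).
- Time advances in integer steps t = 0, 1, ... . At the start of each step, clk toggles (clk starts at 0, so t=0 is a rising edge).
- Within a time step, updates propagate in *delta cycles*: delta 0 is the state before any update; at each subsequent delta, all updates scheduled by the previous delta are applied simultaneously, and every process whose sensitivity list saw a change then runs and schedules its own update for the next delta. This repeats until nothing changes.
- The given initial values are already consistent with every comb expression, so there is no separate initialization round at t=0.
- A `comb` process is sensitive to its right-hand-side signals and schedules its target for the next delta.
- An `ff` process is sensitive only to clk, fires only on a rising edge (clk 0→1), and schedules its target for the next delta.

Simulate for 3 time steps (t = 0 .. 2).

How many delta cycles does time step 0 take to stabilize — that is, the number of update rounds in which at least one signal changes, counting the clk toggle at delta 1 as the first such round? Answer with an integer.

4

t0.Δ0 p=1 q=1 u=1 r=1 clk=0
t0.Δ1 p=1 q=1 u=1 r=1 clk=1
t0.Δ2 p=1 q=1 u=0 r=1 clk=1
t0.Δ3 p=0 q=1 u=0 r=0 clk=1
t0.Δ4 p=0 q=0 u=0 r=0 clk=1
t1.Δ0 p=0 q=0 u=0 r=0 clk=1
t1.Δ1 p=0 q=0 u=0 r=0 clk=0
t2.Δ0 p=0 q=0 u=0 r=0 clk=0
t2.Δ1 p=0 q=0 u=0 r=0 clk=1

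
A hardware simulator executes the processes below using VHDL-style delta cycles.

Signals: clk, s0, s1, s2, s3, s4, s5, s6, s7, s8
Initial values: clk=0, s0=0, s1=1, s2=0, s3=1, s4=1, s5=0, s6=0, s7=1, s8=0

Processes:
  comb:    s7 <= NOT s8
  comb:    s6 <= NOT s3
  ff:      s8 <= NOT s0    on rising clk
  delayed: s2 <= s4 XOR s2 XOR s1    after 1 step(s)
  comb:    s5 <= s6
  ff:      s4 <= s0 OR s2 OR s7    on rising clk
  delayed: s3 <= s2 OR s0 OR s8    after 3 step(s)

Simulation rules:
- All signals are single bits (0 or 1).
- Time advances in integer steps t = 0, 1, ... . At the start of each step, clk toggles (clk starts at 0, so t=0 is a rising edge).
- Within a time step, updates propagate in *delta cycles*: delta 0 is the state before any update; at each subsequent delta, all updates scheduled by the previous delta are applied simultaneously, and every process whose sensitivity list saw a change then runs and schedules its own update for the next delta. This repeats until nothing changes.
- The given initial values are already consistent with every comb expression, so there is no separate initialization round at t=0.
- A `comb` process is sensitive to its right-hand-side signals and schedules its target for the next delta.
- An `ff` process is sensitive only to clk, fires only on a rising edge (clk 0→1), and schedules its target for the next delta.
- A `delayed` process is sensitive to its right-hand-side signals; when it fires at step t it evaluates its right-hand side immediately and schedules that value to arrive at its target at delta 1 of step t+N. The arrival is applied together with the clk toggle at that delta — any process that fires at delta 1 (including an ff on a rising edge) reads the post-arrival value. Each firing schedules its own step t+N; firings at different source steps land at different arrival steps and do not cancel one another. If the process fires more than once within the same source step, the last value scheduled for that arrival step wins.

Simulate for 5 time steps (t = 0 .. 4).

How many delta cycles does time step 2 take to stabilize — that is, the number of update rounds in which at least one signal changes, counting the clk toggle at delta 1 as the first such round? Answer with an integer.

[bits: s3,s0,s7,s2,clk,s5,s8,s6,s1,s4]
t=0: Δ0=1010000011 Δ1=1010100011 Δ2=1010101011 Δ3=1000101011 | 3Δ
t=1: Δ0=1000101011 Δ1=1000001011 | 1Δ
t=2: Δ0=1000001011 Δ1=1000101011 Δ2=1000101010 | 2Δ
t=3: Δ0=1000101010 Δ1=1001001010 | 1Δ
t=4: Δ0=1001001010 Δ1=1000101010 | 1Δ

2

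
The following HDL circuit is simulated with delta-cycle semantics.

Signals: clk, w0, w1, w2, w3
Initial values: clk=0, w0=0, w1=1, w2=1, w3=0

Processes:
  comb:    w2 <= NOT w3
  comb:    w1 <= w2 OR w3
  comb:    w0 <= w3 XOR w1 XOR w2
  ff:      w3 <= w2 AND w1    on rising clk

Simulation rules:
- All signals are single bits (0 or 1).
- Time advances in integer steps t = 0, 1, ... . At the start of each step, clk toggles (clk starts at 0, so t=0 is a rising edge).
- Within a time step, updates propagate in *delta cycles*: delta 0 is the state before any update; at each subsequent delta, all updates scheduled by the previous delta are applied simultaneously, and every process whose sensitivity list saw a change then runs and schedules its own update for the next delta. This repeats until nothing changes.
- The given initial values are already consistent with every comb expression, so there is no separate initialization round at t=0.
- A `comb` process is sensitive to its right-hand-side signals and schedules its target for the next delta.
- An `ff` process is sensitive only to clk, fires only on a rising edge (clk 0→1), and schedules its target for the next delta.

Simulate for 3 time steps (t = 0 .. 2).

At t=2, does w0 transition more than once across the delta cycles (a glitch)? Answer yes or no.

[bits: w3,clk,w1,w0,w2]
t=0: Δ0=00101 Δ1=01101 Δ2=11101 Δ3=11110 Δ4=11100 | 4Δ
t=1: Δ0=11100 Δ1=10100 | 1Δ
t=2: Δ0=10100 Δ1=11100 Δ2=01100 Δ3=01011 Δ4=01111 Δ5=01101 | 5Δ

yes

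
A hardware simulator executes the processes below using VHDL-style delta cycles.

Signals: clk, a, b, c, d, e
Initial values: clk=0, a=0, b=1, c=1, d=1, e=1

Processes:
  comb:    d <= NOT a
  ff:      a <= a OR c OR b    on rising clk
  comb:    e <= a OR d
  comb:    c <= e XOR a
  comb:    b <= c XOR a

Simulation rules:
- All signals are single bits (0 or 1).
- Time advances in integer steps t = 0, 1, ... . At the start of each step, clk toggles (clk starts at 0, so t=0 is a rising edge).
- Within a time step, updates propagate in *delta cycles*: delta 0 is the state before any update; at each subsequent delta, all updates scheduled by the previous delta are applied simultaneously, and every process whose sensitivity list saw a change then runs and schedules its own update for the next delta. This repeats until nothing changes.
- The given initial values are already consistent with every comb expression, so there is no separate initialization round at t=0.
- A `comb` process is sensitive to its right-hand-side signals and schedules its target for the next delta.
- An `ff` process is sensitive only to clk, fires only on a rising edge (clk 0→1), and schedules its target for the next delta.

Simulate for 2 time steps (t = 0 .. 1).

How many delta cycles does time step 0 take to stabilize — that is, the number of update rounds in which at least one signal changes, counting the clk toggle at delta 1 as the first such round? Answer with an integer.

t0.Δ0 e=1 clk=0 a=0 c=1 d=1 b=1
t0.Δ1 e=1 clk=1 a=0 c=1 d=1 b=1
t0.Δ2 e=1 clk=1 a=1 c=1 d=1 b=1
t0.Δ3 e=1 clk=1 a=1 c=0 d=0 b=0
t0.Δ4 e=1 clk=1 a=1 c=0 d=0 b=1
t1.Δ0 e=1 clk=1 a=1 c=0 d=0 b=1
t1.Δ1 e=1 clk=0 a=1 c=0 d=0 b=1

4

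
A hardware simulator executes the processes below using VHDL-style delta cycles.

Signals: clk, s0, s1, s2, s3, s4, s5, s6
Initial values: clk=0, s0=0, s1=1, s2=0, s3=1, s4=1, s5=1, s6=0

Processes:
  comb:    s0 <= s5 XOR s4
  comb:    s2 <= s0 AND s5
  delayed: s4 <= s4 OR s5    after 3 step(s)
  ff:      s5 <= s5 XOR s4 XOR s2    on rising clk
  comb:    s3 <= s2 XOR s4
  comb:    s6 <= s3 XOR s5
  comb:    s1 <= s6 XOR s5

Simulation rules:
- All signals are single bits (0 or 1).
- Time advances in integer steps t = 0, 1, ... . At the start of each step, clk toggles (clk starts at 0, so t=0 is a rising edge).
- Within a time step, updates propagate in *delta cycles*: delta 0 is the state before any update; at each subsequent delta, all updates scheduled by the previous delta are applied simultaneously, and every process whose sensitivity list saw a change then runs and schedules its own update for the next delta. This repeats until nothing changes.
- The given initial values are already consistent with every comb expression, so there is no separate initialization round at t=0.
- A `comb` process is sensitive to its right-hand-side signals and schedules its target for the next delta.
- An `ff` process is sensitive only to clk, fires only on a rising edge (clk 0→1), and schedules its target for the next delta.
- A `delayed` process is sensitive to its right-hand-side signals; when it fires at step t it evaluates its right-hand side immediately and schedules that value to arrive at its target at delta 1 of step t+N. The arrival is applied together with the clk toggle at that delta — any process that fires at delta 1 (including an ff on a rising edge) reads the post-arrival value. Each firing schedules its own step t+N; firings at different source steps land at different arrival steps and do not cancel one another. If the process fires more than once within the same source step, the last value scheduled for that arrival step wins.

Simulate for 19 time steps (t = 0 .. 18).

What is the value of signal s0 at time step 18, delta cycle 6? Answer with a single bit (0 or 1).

0

t=0 Δ0: s1=1 s2=0 s5=1 s4=1 s0=0 clk=0 s3=1 s6=0
  Δ1: clk:0→1
  Δ2: s5:1→0
  Δ3: s1:1→0, s0:0→1, s6:0→1
  Δ4: s1:0→1
  (4Δ to stable)
t=1 Δ0: s1=1 s2=0 s5=0 s4=1 s0=1 clk=1 s3=1 s6=1
  Δ1: clk:1→0
  (1Δ to stable)
t=2 Δ0: s1=1 s2=0 s5=0 s4=1 s0=1 clk=0 s3=1 s6=1
  Δ1: clk:0→1
  Δ2: s5:0→1
  Δ3: s1:1→0, s2:0→1, s0:1→0, s6:1→0
  Δ4: s1:0→1, s2:1→0, s3:1→0
  Δ5: s3:0→1, s6:0→1
  Δ6: s1:1→0, s6:1→0
  Δ7: s1:0→1
  (7Δ to stable)
t=3 Δ0: s1=1 s2=0 s5=1 s4=1 s0=0 clk=1 s3=1 s6=0
  Δ1: clk:1→0
  (1Δ to stable)
t=4 Δ0: s1=1 s2=0 s5=1 s4=1 s0=0 clk=0 s3=1 s6=0
  Δ1: clk:0→1
  Δ2: s5:1→0
  Δ3: s1:1→0, s0:0→1, s6:0→1
  Δ4: s1:0→1
  (4Δ to stable)
t=5 Δ0: s1=1 s2=0 s5=0 s4=1 s0=1 clk=1 s3=1 s6=1
  Δ1: clk:1→0
  (1Δ to stable)
t=6 Δ0: s1=1 s2=0 s5=0 s4=1 s0=1 clk=0 s3=1 s6=1
  Δ1: clk:0→1
  Δ2: s5:0→1
  Δ3: s1:1→0, s2:0→1, s0:1→0, s6:1→0
  Δ4: s1:0→1, s2:1→0, s3:1→0
  Δ5: s3:0→1, s6:0→1
  Δ6: s1:1→0, s6:1→0
  Δ7: s1:0→1
  (7Δ to stable)
t=7 Δ0: s1=1 s2=0 s5=1 s4=1 s0=0 clk=1 s3=1 s6=0
  Δ1: clk:1→0
  (1Δ to stable)
t=8 Δ0: s1=1 s2=0 s5=1 s4=1 s0=0 clk=0 s3=1 s6=0
  Δ1: clk:0→1
  Δ2: s5:1→0
  Δ3: s1:1→0, s0:0→1, s6:0→1
  Δ4: s1:0→1
  (4Δ to stable)
t=9 Δ0: s1=1 s2=0 s5=0 s4=1 s0=1 clk=1 s3=1 s6=1
  Δ1: clk:1→0
  (1Δ to stable)
t=10 Δ0: s1=1 s2=0 s5=0 s4=1 s0=1 clk=0 s3=1 s6=1
  Δ1: clk:0→1
  Δ2: s5:0→1
  Δ3: s1:1→0, s2:0→1, s0:1→0, s6:1→0
  Δ4: s1:0→1, s2:1→0, s3:1→0
  Δ5: s3:0→1, s6:0→1
  Δ6: s1:1→0, s6:1→0
  Δ7: s1:0→1
  (7Δ to stable)
t=11 Δ0: s1=1 s2=0 s5=1 s4=1 s0=0 clk=1 s3=1 s6=0
  Δ1: clk:1→0
  (1Δ to stable)
t=12 Δ0: s1=1 s2=0 s5=1 s4=1 s0=0 clk=0 s3=1 s6=0
  Δ1: clk:0→1
  Δ2: s5:1→0
  Δ3: s1:1→0, s0:0→1, s6:0→1
  Δ4: s1:0→1
  (4Δ to stable)
t=13 Δ0: s1=1 s2=0 s5=0 s4=1 s0=1 clk=1 s3=1 s6=1
  Δ1: clk:1→0
  (1Δ to stable)
t=14 Δ0: s1=1 s2=0 s5=0 s4=1 s0=1 clk=0 s3=1 s6=1
  Δ1: clk:0→1
  Δ2: s5:0→1
  Δ3: s1:1→0, s2:0→1, s0:1→0, s6:1→0
  Δ4: s1:0→1, s2:1→0, s3:1→0
  Δ5: s3:0→1, s6:0→1
  Δ6: s1:1→0, s6:1→0
  Δ7: s1:0→1
  (7Δ to stable)
t=15 Δ0: s1=1 s2=0 s5=1 s4=1 s0=0 clk=1 s3=1 s6=0
  Δ1: clk:1→0
  (1Δ to stable)
t=16 Δ0: s1=1 s2=0 s5=1 s4=1 s0=0 clk=0 s3=1 s6=0
  Δ1: clk:0→1
  Δ2: s5:1→0
  Δ3: s1:1→0, s0:0→1, s6:0→1
  Δ4: s1:0→1
  (4Δ to stable)
t=17 Δ0: s1=1 s2=0 s5=0 s4=1 s0=1 clk=1 s3=1 s6=1
  Δ1: clk:1→0
  (1Δ to stable)
t=18 Δ0: s1=1 s2=0 s5=0 s4=1 s0=1 clk=0 s3=1 s6=1
  Δ1: clk:0→1
  Δ2: s5:0→1
  Δ3: s1:1→0, s2:0→1, s0:1→0, s6:1→0
  Δ4: s1:0→1, s2:1→0, s3:1→0
  Δ5: s3:0→1, s6:0→1
  Δ6: s1:1→0, s6:1→0
  Δ7: s1:0→1
  (7Δ to stable)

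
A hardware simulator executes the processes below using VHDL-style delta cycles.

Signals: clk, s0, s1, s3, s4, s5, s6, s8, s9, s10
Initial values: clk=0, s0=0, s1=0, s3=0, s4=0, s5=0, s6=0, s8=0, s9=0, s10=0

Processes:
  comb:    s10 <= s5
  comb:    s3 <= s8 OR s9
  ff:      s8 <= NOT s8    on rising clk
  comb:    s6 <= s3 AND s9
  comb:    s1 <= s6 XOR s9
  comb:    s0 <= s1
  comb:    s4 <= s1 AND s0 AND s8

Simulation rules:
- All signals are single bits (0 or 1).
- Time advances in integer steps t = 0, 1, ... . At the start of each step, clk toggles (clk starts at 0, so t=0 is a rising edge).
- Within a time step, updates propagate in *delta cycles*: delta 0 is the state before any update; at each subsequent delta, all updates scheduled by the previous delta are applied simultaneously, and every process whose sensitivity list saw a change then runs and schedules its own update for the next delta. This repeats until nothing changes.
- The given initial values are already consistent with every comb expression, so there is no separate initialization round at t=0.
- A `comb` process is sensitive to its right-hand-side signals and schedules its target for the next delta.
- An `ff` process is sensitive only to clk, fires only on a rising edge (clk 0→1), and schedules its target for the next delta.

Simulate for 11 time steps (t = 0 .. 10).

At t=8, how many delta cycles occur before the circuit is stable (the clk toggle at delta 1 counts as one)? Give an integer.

t=0 Δ0: s3=0 s8=0 s6=0 clk=0 s4=0 s10=0 s0=0 s5=0 s9=0 s1=0
  Δ1: clk:0→1
  Δ2: s8:0→1
  Δ3: s3:0→1
  (3Δ to stable)
t=1 Δ0: s3=1 s8=1 s6=0 clk=1 s4=0 s10=0 s0=0 s5=0 s9=0 s1=0
  Δ1: clk:1→0
  (1Δ to stable)
t=2 Δ0: s3=1 s8=1 s6=0 clk=0 s4=0 s10=0 s0=0 s5=0 s9=0 s1=0
  Δ1: clk:0→1
  Δ2: s8:1→0
  Δ3: s3:1→0
  (3Δ to stable)
t=3 Δ0: s3=0 s8=0 s6=0 clk=1 s4=0 s10=0 s0=0 s5=0 s9=0 s1=0
  Δ1: clk:1→0
  (1Δ to stable)
t=4 Δ0: s3=0 s8=0 s6=0 clk=0 s4=0 s10=0 s0=0 s5=0 s9=0 s1=0
  Δ1: clk:0→1
  Δ2: s8:0→1
  Δ3: s3:0→1
  (3Δ to stable)
t=5 Δ0: s3=1 s8=1 s6=0 clk=1 s4=0 s10=0 s0=0 s5=0 s9=0 s1=0
  Δ1: clk:1→0
  (1Δ to stable)
t=6 Δ0: s3=1 s8=1 s6=0 clk=0 s4=0 s10=0 s0=0 s5=0 s9=0 s1=0
  Δ1: clk:0→1
  Δ2: s8:1→0
  Δ3: s3:1→0
  (3Δ to stable)
t=7 Δ0: s3=0 s8=0 s6=0 clk=1 s4=0 s10=0 s0=0 s5=0 s9=0 s1=0
  Δ1: clk:1→0
  (1Δ to stable)
t=8 Δ0: s3=0 s8=0 s6=0 clk=0 s4=0 s10=0 s0=0 s5=0 s9=0 s1=0
  Δ1: clk:0→1
  Δ2: s8:0→1
  Δ3: s3:0→1
  (3Δ to stable)
t=9 Δ0: s3=1 s8=1 s6=0 clk=1 s4=0 s10=0 s0=0 s5=0 s9=0 s1=0
  Δ1: clk:1→0
  (1Δ to stable)
t=10 Δ0: s3=1 s8=1 s6=0 clk=0 s4=0 s10=0 s0=0 s5=0 s9=0 s1=0
  Δ1: clk:0→1
  Δ2: s8:1→0
  Δ3: s3:1→0
  (3Δ to stable)

3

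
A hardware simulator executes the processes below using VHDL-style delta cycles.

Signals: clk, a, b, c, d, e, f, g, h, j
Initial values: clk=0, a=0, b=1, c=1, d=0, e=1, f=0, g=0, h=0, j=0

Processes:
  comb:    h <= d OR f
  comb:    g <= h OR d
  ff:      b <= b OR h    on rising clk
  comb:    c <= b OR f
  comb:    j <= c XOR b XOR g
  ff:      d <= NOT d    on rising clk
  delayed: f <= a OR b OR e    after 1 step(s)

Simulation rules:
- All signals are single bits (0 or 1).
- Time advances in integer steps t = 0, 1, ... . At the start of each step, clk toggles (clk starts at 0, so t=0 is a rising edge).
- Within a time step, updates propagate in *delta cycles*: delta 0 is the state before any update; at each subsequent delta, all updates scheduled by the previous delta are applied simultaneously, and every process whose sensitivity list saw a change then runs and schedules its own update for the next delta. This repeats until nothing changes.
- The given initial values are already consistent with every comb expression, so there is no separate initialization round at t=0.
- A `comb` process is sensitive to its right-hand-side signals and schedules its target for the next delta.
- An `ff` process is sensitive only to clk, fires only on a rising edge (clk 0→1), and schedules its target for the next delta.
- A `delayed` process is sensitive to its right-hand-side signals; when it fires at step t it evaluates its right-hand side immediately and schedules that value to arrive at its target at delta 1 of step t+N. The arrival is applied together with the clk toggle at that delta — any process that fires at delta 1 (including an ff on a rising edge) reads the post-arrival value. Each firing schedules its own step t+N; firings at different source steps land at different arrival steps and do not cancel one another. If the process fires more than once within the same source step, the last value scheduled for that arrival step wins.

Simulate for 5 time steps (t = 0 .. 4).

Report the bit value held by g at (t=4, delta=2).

0

[bits: j,d,b,c,clk,f,h,a,e,g]
t=0: Δ0=0011000010 Δ1=0011100010 Δ2=0111100010 Δ3=0111101011 Δ4=1111101011 | 4Δ
t=1: Δ0=1111101011 Δ1=1111001011 | 1Δ
t=2: Δ0=1111001011 Δ1=1111101011 Δ2=1011101011 Δ3=1011100011 Δ4=1011100010 Δ5=0011100010 | 5Δ
t=3: Δ0=0011100010 Δ1=0011000010 | 1Δ
t=4: Δ0=0011000010 Δ1=0011100010 Δ2=0111100010 Δ3=0111101011 Δ4=1111101011 | 4Δ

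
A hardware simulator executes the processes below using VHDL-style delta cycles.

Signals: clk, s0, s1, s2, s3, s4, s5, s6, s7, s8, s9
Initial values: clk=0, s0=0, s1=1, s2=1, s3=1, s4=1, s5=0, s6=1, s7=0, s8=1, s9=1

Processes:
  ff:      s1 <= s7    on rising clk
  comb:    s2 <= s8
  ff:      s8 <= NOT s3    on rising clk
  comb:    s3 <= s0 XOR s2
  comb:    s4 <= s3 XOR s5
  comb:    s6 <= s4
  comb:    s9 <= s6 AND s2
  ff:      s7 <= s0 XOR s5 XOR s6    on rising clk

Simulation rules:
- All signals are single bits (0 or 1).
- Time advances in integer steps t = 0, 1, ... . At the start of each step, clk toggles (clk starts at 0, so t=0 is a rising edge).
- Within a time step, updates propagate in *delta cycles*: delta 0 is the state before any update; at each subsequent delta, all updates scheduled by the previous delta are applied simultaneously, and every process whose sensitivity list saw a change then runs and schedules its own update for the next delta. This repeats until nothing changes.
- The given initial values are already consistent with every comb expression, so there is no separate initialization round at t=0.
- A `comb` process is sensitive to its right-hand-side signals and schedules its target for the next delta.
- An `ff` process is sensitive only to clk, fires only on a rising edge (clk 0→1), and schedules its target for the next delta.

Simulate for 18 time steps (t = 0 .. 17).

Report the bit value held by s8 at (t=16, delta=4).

0

t0.Δ0 s0=0 s9=1 s4=1 s5=0 s1=1 s8=1 clk=0 s3=1 s7=0 s6=1 s2=1
t0.Δ1 s0=0 s9=1 s4=1 s5=0 s1=1 s8=1 clk=1 s3=1 s7=0 s6=1 s2=1
t0.Δ2 s0=0 s9=1 s4=1 s5=0 s1=0 s8=0 clk=1 s3=1 s7=1 s6=1 s2=1
t0.Δ3 s0=0 s9=1 s4=1 s5=0 s1=0 s8=0 clk=1 s3=1 s7=1 s6=1 s2=0
t0.Δ4 s0=0 s9=0 s4=1 s5=0 s1=0 s8=0 clk=1 s3=0 s7=1 s6=1 s2=0
t0.Δ5 s0=0 s9=0 s4=0 s5=0 s1=0 s8=0 clk=1 s3=0 s7=1 s6=1 s2=0
t0.Δ6 s0=0 s9=0 s4=0 s5=0 s1=0 s8=0 clk=1 s3=0 s7=1 s6=0 s2=0
t1.Δ0 s0=0 s9=0 s4=0 s5=0 s1=0 s8=0 clk=1 s3=0 s7=1 s6=0 s2=0
t1.Δ1 s0=0 s9=0 s4=0 s5=0 s1=0 s8=0 clk=0 s3=0 s7=1 s6=0 s2=0
t2.Δ0 s0=0 s9=0 s4=0 s5=0 s1=0 s8=0 clk=0 s3=0 s7=1 s6=0 s2=0
t2.Δ1 s0=0 s9=0 s4=0 s5=0 s1=0 s8=0 clk=1 s3=0 s7=1 s6=0 s2=0
t2.Δ2 s0=0 s9=0 s4=0 s5=0 s1=1 s8=1 clk=1 s3=0 s7=0 s6=0 s2=0
t2.Δ3 s0=0 s9=0 s4=0 s5=0 s1=1 s8=1 clk=1 s3=0 s7=0 s6=0 s2=1
t2.Δ4 s0=0 s9=0 s4=0 s5=0 s1=1 s8=1 clk=1 s3=1 s7=0 s6=0 s2=1
t2.Δ5 s0=0 s9=0 s4=1 s5=0 s1=1 s8=1 clk=1 s3=1 s7=0 s6=0 s2=1
t2.Δ6 s0=0 s9=0 s4=1 s5=0 s1=1 s8=1 clk=1 s3=1 s7=0 s6=1 s2=1
t2.Δ7 s0=0 s9=1 s4=1 s5=0 s1=1 s8=1 clk=1 s3=1 s7=0 s6=1 s2=1
t3.Δ0 s0=0 s9=1 s4=1 s5=0 s1=1 s8=1 clk=1 s3=1 s7=0 s6=1 s2=1
t3.Δ1 s0=0 s9=1 s4=1 s5=0 s1=1 s8=1 clk=0 s3=1 s7=0 s6=1 s2=1
t4.Δ0 s0=0 s9=1 s4=1 s5=0 s1=1 s8=1 clk=0 s3=1 s7=0 s6=1 s2=1
t4.Δ1 s0=0 s9=1 s4=1 s5=0 s1=1 s8=1 clk=1 s3=1 s7=0 s6=1 s2=1
t4.Δ2 s0=0 s9=1 s4=1 s5=0 s1=0 s8=0 clk=1 s3=1 s7=1 s6=1 s2=1
t4.Δ3 s0=0 s9=1 s4=1 s5=0 s1=0 s8=0 clk=1 s3=1 s7=1 s6=1 s2=0
t4.Δ4 s0=0 s9=0 s4=1 s5=0 s1=0 s8=0 clk=1 s3=0 s7=1 s6=1 s2=0
t4.Δ5 s0=0 s9=0 s4=0 s5=0 s1=0 s8=0 clk=1 s3=0 s7=1 s6=1 s2=0
t4.Δ6 s0=0 s9=0 s4=0 s5=0 s1=0 s8=0 clk=1 s3=0 s7=1 s6=0 s2=0
t5.Δ0 s0=0 s9=0 s4=0 s5=0 s1=0 s8=0 clk=1 s3=0 s7=1 s6=0 s2=0
t5.Δ1 s0=0 s9=0 s4=0 s5=0 s1=0 s8=0 clk=0 s3=0 s7=1 s6=0 s2=0
t6.Δ0 s0=0 s9=0 s4=0 s5=0 s1=0 s8=0 clk=0 s3=0 s7=1 s6=0 s2=0
t6.Δ1 s0=0 s9=0 s4=0 s5=0 s1=0 s8=0 clk=1 s3=0 s7=1 s6=0 s2=0
t6.Δ2 s0=0 s9=0 s4=0 s5=0 s1=1 s8=1 clk=1 s3=0 s7=0 s6=0 s2=0
t6.Δ3 s0=0 s9=0 s4=0 s5=0 s1=1 s8=1 clk=1 s3=0 s7=0 s6=0 s2=1
t6.Δ4 s0=0 s9=0 s4=0 s5=0 s1=1 s8=1 clk=1 s3=1 s7=0 s6=0 s2=1
t6.Δ5 s0=0 s9=0 s4=1 s5=0 s1=1 s8=1 clk=1 s3=1 s7=0 s6=0 s2=1
t6.Δ6 s0=0 s9=0 s4=1 s5=0 s1=1 s8=1 clk=1 s3=1 s7=0 s6=1 s2=1
t6.Δ7 s0=0 s9=1 s4=1 s5=0 s1=1 s8=1 clk=1 s3=1 s7=0 s6=1 s2=1
t7.Δ0 s0=0 s9=1 s4=1 s5=0 s1=1 s8=1 clk=1 s3=1 s7=0 s6=1 s2=1
t7.Δ1 s0=0 s9=1 s4=1 s5=0 s1=1 s8=1 clk=0 s3=1 s7=0 s6=1 s2=1
t8.Δ0 s0=0 s9=1 s4=1 s5=0 s1=1 s8=1 clk=0 s3=1 s7=0 s6=1 s2=1
t8.Δ1 s0=0 s9=1 s4=1 s5=0 s1=1 s8=1 clk=1 s3=1 s7=0 s6=1 s2=1
t8.Δ2 s0=0 s9=1 s4=1 s5=0 s1=0 s8=0 clk=1 s3=1 s7=1 s6=1 s2=1
t8.Δ3 s0=0 s9=1 s4=1 s5=0 s1=0 s8=0 clk=1 s3=1 s7=1 s6=1 s2=0
t8.Δ4 s0=0 s9=0 s4=1 s5=0 s1=0 s8=0 clk=1 s3=0 s7=1 s6=1 s2=0
t8.Δ5 s0=0 s9=0 s4=0 s5=0 s1=0 s8=0 clk=1 s3=0 s7=1 s6=1 s2=0
t8.Δ6 s0=0 s9=0 s4=0 s5=0 s1=0 s8=0 clk=1 s3=0 s7=1 s6=0 s2=0
t9.Δ0 s0=0 s9=0 s4=0 s5=0 s1=0 s8=0 clk=1 s3=0 s7=1 s6=0 s2=0
t9.Δ1 s0=0 s9=0 s4=0 s5=0 s1=0 s8=0 clk=0 s3=0 s7=1 s6=0 s2=0
t10.Δ0 s0=0 s9=0 s4=0 s5=0 s1=0 s8=0 clk=0 s3=0 s7=1 s6=0 s2=0
t10.Δ1 s0=0 s9=0 s4=0 s5=0 s1=0 s8=0 clk=1 s3=0 s7=1 s6=0 s2=0
t10.Δ2 s0=0 s9=0 s4=0 s5=0 s1=1 s8=1 clk=1 s3=0 s7=0 s6=0 s2=0
t10.Δ3 s0=0 s9=0 s4=0 s5=0 s1=1 s8=1 clk=1 s3=0 s7=0 s6=0 s2=1
t10.Δ4 s0=0 s9=0 s4=0 s5=0 s1=1 s8=1 clk=1 s3=1 s7=0 s6=0 s2=1
t10.Δ5 s0=0 s9=0 s4=1 s5=0 s1=1 s8=1 clk=1 s3=1 s7=0 s6=0 s2=1
t10.Δ6 s0=0 s9=0 s4=1 s5=0 s1=1 s8=1 clk=1 s3=1 s7=0 s6=1 s2=1
t10.Δ7 s0=0 s9=1 s4=1 s5=0 s1=1 s8=1 clk=1 s3=1 s7=0 s6=1 s2=1
t11.Δ0 s0=0 s9=1 s4=1 s5=0 s1=1 s8=1 clk=1 s3=1 s7=0 s6=1 s2=1
t11.Δ1 s0=0 s9=1 s4=1 s5=0 s1=1 s8=1 clk=0 s3=1 s7=0 s6=1 s2=1
t12.Δ0 s0=0 s9=1 s4=1 s5=0 s1=1 s8=1 clk=0 s3=1 s7=0 s6=1 s2=1
t12.Δ1 s0=0 s9=1 s4=1 s5=0 s1=1 s8=1 clk=1 s3=1 s7=0 s6=1 s2=1
t12.Δ2 s0=0 s9=1 s4=1 s5=0 s1=0 s8=0 clk=1 s3=1 s7=1 s6=1 s2=1
t12.Δ3 s0=0 s9=1 s4=1 s5=0 s1=0 s8=0 clk=1 s3=1 s7=1 s6=1 s2=0
t12.Δ4 s0=0 s9=0 s4=1 s5=0 s1=0 s8=0 clk=1 s3=0 s7=1 s6=1 s2=0
t12.Δ5 s0=0 s9=0 s4=0 s5=0 s1=0 s8=0 clk=1 s3=0 s7=1 s6=1 s2=0
t12.Δ6 s0=0 s9=0 s4=0 s5=0 s1=0 s8=0 clk=1 s3=0 s7=1 s6=0 s2=0
t13.Δ0 s0=0 s9=0 s4=0 s5=0 s1=0 s8=0 clk=1 s3=0 s7=1 s6=0 s2=0
t13.Δ1 s0=0 s9=0 s4=0 s5=0 s1=0 s8=0 clk=0 s3=0 s7=1 s6=0 s2=0
t14.Δ0 s0=0 s9=0 s4=0 s5=0 s1=0 s8=0 clk=0 s3=0 s7=1 s6=0 s2=0
t14.Δ1 s0=0 s9=0 s4=0 s5=0 s1=0 s8=0 clk=1 s3=0 s7=1 s6=0 s2=0
t14.Δ2 s0=0 s9=0 s4=0 s5=0 s1=1 s8=1 clk=1 s3=0 s7=0 s6=0 s2=0
t14.Δ3 s0=0 s9=0 s4=0 s5=0 s1=1 s8=1 clk=1 s3=0 s7=0 s6=0 s2=1
t14.Δ4 s0=0 s9=0 s4=0 s5=0 s1=1 s8=1 clk=1 s3=1 s7=0 s6=0 s2=1
t14.Δ5 s0=0 s9=0 s4=1 s5=0 s1=1 s8=1 clk=1 s3=1 s7=0 s6=0 s2=1
t14.Δ6 s0=0 s9=0 s4=1 s5=0 s1=1 s8=1 clk=1 s3=1 s7=0 s6=1 s2=1
t14.Δ7 s0=0 s9=1 s4=1 s5=0 s1=1 s8=1 clk=1 s3=1 s7=0 s6=1 s2=1
t15.Δ0 s0=0 s9=1 s4=1 s5=0 s1=1 s8=1 clk=1 s3=1 s7=0 s6=1 s2=1
t15.Δ1 s0=0 s9=1 s4=1 s5=0 s1=1 s8=1 clk=0 s3=1 s7=0 s6=1 s2=1
t16.Δ0 s0=0 s9=1 s4=1 s5=0 s1=1 s8=1 clk=0 s3=1 s7=0 s6=1 s2=1
t16.Δ1 s0=0 s9=1 s4=1 s5=0 s1=1 s8=1 clk=1 s3=1 s7=0 s6=1 s2=1
t16.Δ2 s0=0 s9=1 s4=1 s5=0 s1=0 s8=0 clk=1 s3=1 s7=1 s6=1 s2=1
t16.Δ3 s0=0 s9=1 s4=1 s5=0 s1=0 s8=0 clk=1 s3=1 s7=1 s6=1 s2=0
t16.Δ4 s0=0 s9=0 s4=1 s5=0 s1=0 s8=0 clk=1 s3=0 s7=1 s6=1 s2=0
t16.Δ5 s0=0 s9=0 s4=0 s5=0 s1=0 s8=0 clk=1 s3=0 s7=1 s6=1 s2=0
t16.Δ6 s0=0 s9=0 s4=0 s5=0 s1=0 s8=0 clk=1 s3=0 s7=1 s6=0 s2=0
t17.Δ0 s0=0 s9=0 s4=0 s5=0 s1=0 s8=0 clk=1 s3=0 s7=1 s6=0 s2=0
t17.Δ1 s0=0 s9=0 s4=0 s5=0 s1=0 s8=0 clk=0 s3=0 s7=1 s6=0 s2=0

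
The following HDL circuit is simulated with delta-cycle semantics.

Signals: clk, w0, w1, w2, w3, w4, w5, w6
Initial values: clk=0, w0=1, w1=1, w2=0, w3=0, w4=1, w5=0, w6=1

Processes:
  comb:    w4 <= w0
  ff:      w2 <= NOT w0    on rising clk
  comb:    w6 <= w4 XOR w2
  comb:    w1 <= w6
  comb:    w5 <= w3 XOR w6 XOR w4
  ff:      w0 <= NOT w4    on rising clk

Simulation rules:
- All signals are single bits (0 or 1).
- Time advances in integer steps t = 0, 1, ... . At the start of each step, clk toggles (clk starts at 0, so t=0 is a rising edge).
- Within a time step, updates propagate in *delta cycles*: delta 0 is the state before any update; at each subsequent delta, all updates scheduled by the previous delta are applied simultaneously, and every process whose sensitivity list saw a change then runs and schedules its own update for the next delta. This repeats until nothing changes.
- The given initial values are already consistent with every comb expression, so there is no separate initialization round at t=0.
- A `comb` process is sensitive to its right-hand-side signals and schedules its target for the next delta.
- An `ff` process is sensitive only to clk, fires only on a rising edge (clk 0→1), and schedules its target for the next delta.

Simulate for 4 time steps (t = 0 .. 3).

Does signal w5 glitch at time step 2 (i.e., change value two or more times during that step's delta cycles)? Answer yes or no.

[bits: w5,w6,w3,w1,w0,clk,w2,w4]
t=0: Δ0=01011001 Δ1=01011101 Δ2=01010101 Δ3=01010100 Δ4=10010100 Δ5=00000100 | 5Δ
t=1: Δ0=00000100 Δ1=00000000 | 1Δ
t=2: Δ0=00000000 Δ1=00000100 Δ2=00001110 Δ3=01001111 Δ4=00011111 Δ5=10001111 | 5Δ
t=3: Δ0=10001111 Δ1=10001011 | 1Δ

no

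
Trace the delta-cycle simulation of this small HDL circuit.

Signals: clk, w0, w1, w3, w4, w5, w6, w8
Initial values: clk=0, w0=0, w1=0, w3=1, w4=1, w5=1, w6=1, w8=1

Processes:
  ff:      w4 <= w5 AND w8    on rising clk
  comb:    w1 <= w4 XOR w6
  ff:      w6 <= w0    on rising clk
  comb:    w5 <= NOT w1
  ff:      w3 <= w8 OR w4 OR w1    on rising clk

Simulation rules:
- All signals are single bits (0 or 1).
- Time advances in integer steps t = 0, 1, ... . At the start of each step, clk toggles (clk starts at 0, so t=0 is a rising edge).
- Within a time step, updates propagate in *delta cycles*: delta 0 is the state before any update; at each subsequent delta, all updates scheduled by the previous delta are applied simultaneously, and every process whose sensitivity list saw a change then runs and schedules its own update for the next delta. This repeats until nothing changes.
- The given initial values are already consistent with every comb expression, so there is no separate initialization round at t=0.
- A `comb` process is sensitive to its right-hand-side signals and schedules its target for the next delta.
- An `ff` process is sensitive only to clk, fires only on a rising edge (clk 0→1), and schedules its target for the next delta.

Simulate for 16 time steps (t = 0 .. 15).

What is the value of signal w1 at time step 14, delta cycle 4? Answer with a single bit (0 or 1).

[bits: w1,clk,w6,w4,w3,w5,w8,w0]
t=0: Δ0=00111110 Δ1=01111110 Δ2=01011110 Δ3=11011110 Δ4=11011010 | 4Δ
t=1: Δ0=11011010 Δ1=10011010 | 1Δ
t=2: Δ0=10011010 Δ1=11011010 Δ2=11001010 Δ3=01001010 Δ4=01001110 | 4Δ
t=3: Δ0=01001110 Δ1=00001110 | 1Δ
t=4: Δ0=00001110 Δ1=01001110 Δ2=01011110 Δ3=11011110 Δ4=11011010 | 4Δ
t=5: Δ0=11011010 Δ1=10011010 | 1Δ
t=6: Δ0=10011010 Δ1=11011010 Δ2=11001010 Δ3=01001010 Δ4=01001110 | 4Δ
t=7: Δ0=01001110 Δ1=00001110 | 1Δ
t=8: Δ0=00001110 Δ1=01001110 Δ2=01011110 Δ3=11011110 Δ4=11011010 | 4Δ
t=9: Δ0=11011010 Δ1=10011010 | 1Δ
t=10: Δ0=10011010 Δ1=11011010 Δ2=11001010 Δ3=01001010 Δ4=01001110 | 4Δ
t=11: Δ0=01001110 Δ1=00001110 | 1Δ
t=12: Δ0=00001110 Δ1=01001110 Δ2=01011110 Δ3=11011110 Δ4=11011010 | 4Δ
t=13: Δ0=11011010 Δ1=10011010 | 1Δ
t=14: Δ0=10011010 Δ1=11011010 Δ2=11001010 Δ3=01001010 Δ4=01001110 | 4Δ
t=15: Δ0=01001110 Δ1=00001110 | 1Δ

0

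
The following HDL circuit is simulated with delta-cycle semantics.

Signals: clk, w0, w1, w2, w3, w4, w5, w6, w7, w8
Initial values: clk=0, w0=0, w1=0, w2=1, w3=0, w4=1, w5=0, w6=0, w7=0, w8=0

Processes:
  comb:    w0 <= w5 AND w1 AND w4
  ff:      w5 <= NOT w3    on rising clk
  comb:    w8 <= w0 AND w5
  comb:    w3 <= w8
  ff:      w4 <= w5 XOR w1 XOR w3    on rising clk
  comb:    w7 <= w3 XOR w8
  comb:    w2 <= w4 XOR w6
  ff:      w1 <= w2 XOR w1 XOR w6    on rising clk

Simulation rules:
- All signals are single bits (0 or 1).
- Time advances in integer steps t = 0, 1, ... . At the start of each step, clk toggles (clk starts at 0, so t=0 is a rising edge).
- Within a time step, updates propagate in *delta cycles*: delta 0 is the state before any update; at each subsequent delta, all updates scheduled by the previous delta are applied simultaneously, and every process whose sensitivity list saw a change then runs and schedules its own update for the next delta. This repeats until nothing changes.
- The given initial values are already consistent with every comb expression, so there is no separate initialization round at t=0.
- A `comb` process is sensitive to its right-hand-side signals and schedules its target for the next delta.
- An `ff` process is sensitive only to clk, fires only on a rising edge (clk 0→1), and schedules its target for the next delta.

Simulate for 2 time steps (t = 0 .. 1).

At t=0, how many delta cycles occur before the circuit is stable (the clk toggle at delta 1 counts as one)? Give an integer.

3

[bits: w5,w2,w8,w1,clk,w4,w6,w0,w3,w7]
t=0: Δ0=0100010000 Δ1=0100110000 Δ2=1101100000 Δ3=1001100000 | 3Δ
t=1: Δ0=1001100000 Δ1=1001000000 | 1Δ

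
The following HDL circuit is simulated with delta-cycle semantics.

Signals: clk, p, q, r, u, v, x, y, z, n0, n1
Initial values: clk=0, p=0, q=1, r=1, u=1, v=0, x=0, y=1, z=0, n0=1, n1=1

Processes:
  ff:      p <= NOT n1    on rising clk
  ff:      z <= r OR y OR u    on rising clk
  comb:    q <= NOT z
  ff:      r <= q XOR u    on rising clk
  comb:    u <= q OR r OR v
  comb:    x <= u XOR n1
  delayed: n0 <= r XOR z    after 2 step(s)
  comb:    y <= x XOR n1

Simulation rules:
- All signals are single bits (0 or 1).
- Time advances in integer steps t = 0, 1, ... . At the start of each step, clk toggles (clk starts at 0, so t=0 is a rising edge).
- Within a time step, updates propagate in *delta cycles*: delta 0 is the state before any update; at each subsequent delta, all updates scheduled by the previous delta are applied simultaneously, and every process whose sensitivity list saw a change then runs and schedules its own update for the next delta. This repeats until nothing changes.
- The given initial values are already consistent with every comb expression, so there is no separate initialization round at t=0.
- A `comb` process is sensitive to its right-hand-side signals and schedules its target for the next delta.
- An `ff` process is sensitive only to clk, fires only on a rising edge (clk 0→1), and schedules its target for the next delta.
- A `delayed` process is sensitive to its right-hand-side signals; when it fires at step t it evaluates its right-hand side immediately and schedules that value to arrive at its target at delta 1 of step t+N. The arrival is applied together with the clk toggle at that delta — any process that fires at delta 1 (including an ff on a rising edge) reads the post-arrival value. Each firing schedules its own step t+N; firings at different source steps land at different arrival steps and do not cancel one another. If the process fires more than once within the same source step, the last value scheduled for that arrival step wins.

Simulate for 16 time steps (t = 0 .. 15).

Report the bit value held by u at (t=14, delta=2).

t=0 Δ0: z=0 x=0 p=0 u=1 r=1 y=1 n1=1 v=0 n0=1 clk=0 q=1
  Δ1: clk:0→1
  Δ2: z:0→1, r:1→0
  Δ3: q:1→0
  Δ4: u:1→0
  Δ5: x:0→1
  Δ6: y:1→0
  (6Δ to stable)
t=1 Δ0: z=1 x=1 p=0 u=0 r=0 y=0 n1=1 v=0 n0=1 clk=1 q=0
  Δ1: clk:1→0
  (1Δ to stable)
t=2 Δ0: z=1 x=1 p=0 u=0 r=0 y=0 n1=1 v=0 n0=1 clk=0 q=0
  Δ1: clk:0→1
  Δ2: z:1→0
  Δ3: q:0→1
  Δ4: u:0→1
  Δ5: x:1→0
  Δ6: y:0→1
  (6Δ to stable)
t=3 Δ0: z=0 x=0 p=0 u=1 r=0 y=1 n1=1 v=0 n0=1 clk=1 q=1
  Δ1: clk:1→0
  (1Δ to stable)
t=4 Δ0: z=0 x=0 p=0 u=1 r=0 y=1 n1=1 v=0 n0=1 clk=0 q=1
  Δ1: n0:1→0, clk:0→1
  Δ2: z:0→1
  Δ3: q:1→0
  Δ4: u:1→0
  Δ5: x:0→1
  Δ6: y:1→0
  (6Δ to stable)
t=5 Δ0: z=1 x=1 p=0 u=0 r=0 y=0 n1=1 v=0 n0=0 clk=1 q=0
  Δ1: clk:1→0
  (1Δ to stable)
t=6 Δ0: z=1 x=1 p=0 u=0 r=0 y=0 n1=1 v=0 n0=0 clk=0 q=0
  Δ1: n0:0→1, clk:0→1
  Δ2: z:1→0
  Δ3: q:0→1
  Δ4: u:0→1
  Δ5: x:1→0
  Δ6: y:0→1
  (6Δ to stable)
t=7 Δ0: z=0 x=0 p=0 u=1 r=0 y=1 n1=1 v=0 n0=1 clk=1 q=1
  Δ1: clk:1→0
  (1Δ to stable)
t=8 Δ0: z=0 x=0 p=0 u=1 r=0 y=1 n1=1 v=0 n0=1 clk=0 q=1
  Δ1: n0:1→0, clk:0→1
  Δ2: z:0→1
  Δ3: q:1→0
  Δ4: u:1→0
  Δ5: x:0→1
  Δ6: y:1→0
  (6Δ to stable)
t=9 Δ0: z=1 x=1 p=0 u=0 r=0 y=0 n1=1 v=0 n0=0 clk=1 q=0
  Δ1: clk:1→0
  (1Δ to stable)
t=10 Δ0: z=1 x=1 p=0 u=0 r=0 y=0 n1=1 v=0 n0=0 clk=0 q=0
  Δ1: n0:0→1, clk:0→1
  Δ2: z:1→0
  Δ3: q:0→1
  Δ4: u:0→1
  Δ5: x:1→0
  Δ6: y:0→1
  (6Δ to stable)
t=11 Δ0: z=0 x=0 p=0 u=1 r=0 y=1 n1=1 v=0 n0=1 clk=1 q=1
  Δ1: clk:1→0
  (1Δ to stable)
t=12 Δ0: z=0 x=0 p=0 u=1 r=0 y=1 n1=1 v=0 n0=1 clk=0 q=1
  Δ1: n0:1→0, clk:0→1
  Δ2: z:0→1
  Δ3: q:1→0
  Δ4: u:1→0
  Δ5: x:0→1
  Δ6: y:1→0
  (6Δ to stable)
t=13 Δ0: z=1 x=1 p=0 u=0 r=0 y=0 n1=1 v=0 n0=0 clk=1 q=0
  Δ1: clk:1→0
  (1Δ to stable)
t=14 Δ0: z=1 x=1 p=0 u=0 r=0 y=0 n1=1 v=0 n0=0 clk=0 q=0
  Δ1: n0:0→1, clk:0→1
  Δ2: z:1→0
  Δ3: q:0→1
  Δ4: u:0→1
  Δ5: x:1→0
  Δ6: y:0→1
  (6Δ to stable)
t=15 Δ0: z=0 x=0 p=0 u=1 r=0 y=1 n1=1 v=0 n0=1 clk=1 q=1
  Δ1: clk:1→0
  (1Δ to stable)

0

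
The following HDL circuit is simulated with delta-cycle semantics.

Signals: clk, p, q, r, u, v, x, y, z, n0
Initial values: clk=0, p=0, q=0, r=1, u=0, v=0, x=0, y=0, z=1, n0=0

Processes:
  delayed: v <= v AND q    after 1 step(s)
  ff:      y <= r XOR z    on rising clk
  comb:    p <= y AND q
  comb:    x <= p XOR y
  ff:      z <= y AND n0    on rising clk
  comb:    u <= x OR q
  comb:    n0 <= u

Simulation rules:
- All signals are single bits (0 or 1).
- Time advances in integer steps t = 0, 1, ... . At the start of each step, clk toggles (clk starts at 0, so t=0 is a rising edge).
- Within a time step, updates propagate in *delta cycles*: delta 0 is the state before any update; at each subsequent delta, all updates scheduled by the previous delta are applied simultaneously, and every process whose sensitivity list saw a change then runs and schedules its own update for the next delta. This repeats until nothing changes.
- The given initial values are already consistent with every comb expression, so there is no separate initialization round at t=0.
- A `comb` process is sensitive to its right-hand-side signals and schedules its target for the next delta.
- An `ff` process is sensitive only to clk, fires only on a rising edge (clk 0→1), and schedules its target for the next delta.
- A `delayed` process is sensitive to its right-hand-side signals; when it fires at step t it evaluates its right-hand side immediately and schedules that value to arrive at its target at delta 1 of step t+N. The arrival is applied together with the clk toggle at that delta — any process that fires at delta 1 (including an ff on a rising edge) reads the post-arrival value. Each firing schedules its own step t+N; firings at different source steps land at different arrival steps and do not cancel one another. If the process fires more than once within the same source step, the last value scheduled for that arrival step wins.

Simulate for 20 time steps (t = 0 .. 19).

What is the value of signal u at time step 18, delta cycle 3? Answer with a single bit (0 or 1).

t=0 Δ0: y=0 p=0 clk=0 n0=0 u=0 r=1 q=0 x=0 z=1 v=0
  Δ1: clk:0→1
  Δ2: z:1→0
  (2Δ to stable)
t=1 Δ0: y=0 p=0 clk=1 n0=0 u=0 r=1 q=0 x=0 z=0 v=0
  Δ1: clk:1→0
  (1Δ to stable)
t=2 Δ0: y=0 p=0 clk=0 n0=0 u=0 r=1 q=0 x=0 z=0 v=0
  Δ1: clk:0→1
  Δ2: y:0→1
  Δ3: x:0→1
  Δ4: u:0→1
  Δ5: n0:0→1
  (5Δ to stable)
t=3 Δ0: y=1 p=0 clk=1 n0=1 u=1 r=1 q=0 x=1 z=0 v=0
  Δ1: clk:1→0
  (1Δ to stable)
t=4 Δ0: y=1 p=0 clk=0 n0=1 u=1 r=1 q=0 x=1 z=0 v=0
  Δ1: clk:0→1
  Δ2: z:0→1
  (2Δ to stable)
t=5 Δ0: y=1 p=0 clk=1 n0=1 u=1 r=1 q=0 x=1 z=1 v=0
  Δ1: clk:1→0
  (1Δ to stable)
t=6 Δ0: y=1 p=0 clk=0 n0=1 u=1 r=1 q=0 x=1 z=1 v=0
  Δ1: clk:0→1
  Δ2: y:1→0
  Δ3: x:1→0
  Δ4: u:1→0
  Δ5: n0:1→0
  (5Δ to stable)
t=7 Δ0: y=0 p=0 clk=1 n0=0 u=0 r=1 q=0 x=0 z=1 v=0
  Δ1: clk:1→0
  (1Δ to stable)
t=8 Δ0: y=0 p=0 clk=0 n0=0 u=0 r=1 q=0 x=0 z=1 v=0
  Δ1: clk:0→1
  Δ2: z:1→0
  (2Δ to stable)
t=9 Δ0: y=0 p=0 clk=1 n0=0 u=0 r=1 q=0 x=0 z=0 v=0
  Δ1: clk:1→0
  (1Δ to stable)
t=10 Δ0: y=0 p=0 clk=0 n0=0 u=0 r=1 q=0 x=0 z=0 v=0
  Δ1: clk:0→1
  Δ2: y:0→1
  Δ3: x:0→1
  Δ4: u:0→1
  Δ5: n0:0→1
  (5Δ to stable)
t=11 Δ0: y=1 p=0 clk=1 n0=1 u=1 r=1 q=0 x=1 z=0 v=0
  Δ1: clk:1→0
  (1Δ to stable)
t=12 Δ0: y=1 p=0 clk=0 n0=1 u=1 r=1 q=0 x=1 z=0 v=0
  Δ1: clk:0→1
  Δ2: z:0→1
  (2Δ to stable)
t=13 Δ0: y=1 p=0 clk=1 n0=1 u=1 r=1 q=0 x=1 z=1 v=0
  Δ1: clk:1→0
  (1Δ to stable)
t=14 Δ0: y=1 p=0 clk=0 n0=1 u=1 r=1 q=0 x=1 z=1 v=0
  Δ1: clk:0→1
  Δ2: y:1→0
  Δ3: x:1→0
  Δ4: u:1→0
  Δ5: n0:1→0
  (5Δ to stable)
t=15 Δ0: y=0 p=0 clk=1 n0=0 u=0 r=1 q=0 x=0 z=1 v=0
  Δ1: clk:1→0
  (1Δ to stable)
t=16 Δ0: y=0 p=0 clk=0 n0=0 u=0 r=1 q=0 x=0 z=1 v=0
  Δ1: clk:0→1
  Δ2: z:1→0
  (2Δ to stable)
t=17 Δ0: y=0 p=0 clk=1 n0=0 u=0 r=1 q=0 x=0 z=0 v=0
  Δ1: clk:1→0
  (1Δ to stable)
t=18 Δ0: y=0 p=0 clk=0 n0=0 u=0 r=1 q=0 x=0 z=0 v=0
  Δ1: clk:0→1
  Δ2: y:0→1
  Δ3: x:0→1
  Δ4: u:0→1
  Δ5: n0:0→1
  (5Δ to stable)
t=19 Δ0: y=1 p=0 clk=1 n0=1 u=1 r=1 q=0 x=1 z=0 v=0
  Δ1: clk:1→0
  (1Δ to stable)

0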